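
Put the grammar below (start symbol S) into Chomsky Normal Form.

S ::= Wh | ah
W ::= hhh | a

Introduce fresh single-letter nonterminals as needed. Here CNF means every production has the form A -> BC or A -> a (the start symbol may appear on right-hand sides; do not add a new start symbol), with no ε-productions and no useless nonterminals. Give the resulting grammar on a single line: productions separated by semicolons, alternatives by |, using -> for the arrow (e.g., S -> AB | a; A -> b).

S -> BA | WA; A -> h; B -> a; C -> AA; W -> a | AC

No ε-productions.
No unit productions to eliminate.
TERM: introduce B -> a, A -> h and substitute in every rule of length ≥2.
BIN: W -> AAA becomes W -> AC, C -> AA.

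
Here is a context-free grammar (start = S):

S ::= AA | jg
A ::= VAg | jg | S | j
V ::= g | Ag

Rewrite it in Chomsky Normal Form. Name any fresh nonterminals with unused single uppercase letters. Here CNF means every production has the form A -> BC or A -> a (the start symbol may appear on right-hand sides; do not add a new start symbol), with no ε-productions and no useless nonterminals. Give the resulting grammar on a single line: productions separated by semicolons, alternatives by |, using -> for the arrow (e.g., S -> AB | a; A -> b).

S -> AA | CB; A -> j | AA | CB | VD; B -> g; C -> j; D -> AB; V -> g | AB

No ε-productions.
After unit-elimination: S -> AA | jg; A -> j | AA | jg | VAg; V -> g | Ag.
TERM: introduce B -> g, C -> j and substitute in every rule of length ≥2.
BIN: A -> VAB becomes A -> VD, D -> AB.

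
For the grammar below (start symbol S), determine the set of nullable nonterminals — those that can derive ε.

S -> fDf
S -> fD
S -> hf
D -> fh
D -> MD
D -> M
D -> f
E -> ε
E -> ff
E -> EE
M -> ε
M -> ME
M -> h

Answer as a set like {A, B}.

Directly nullable (have an ε-rule): {E, M}.
D is nullable via D -> M (every symbol on the right is already known nullable).
Not nullable: S — each has a terminal in every rule's right-hand side or depends on a non-nullable symbol.

{D, E, M}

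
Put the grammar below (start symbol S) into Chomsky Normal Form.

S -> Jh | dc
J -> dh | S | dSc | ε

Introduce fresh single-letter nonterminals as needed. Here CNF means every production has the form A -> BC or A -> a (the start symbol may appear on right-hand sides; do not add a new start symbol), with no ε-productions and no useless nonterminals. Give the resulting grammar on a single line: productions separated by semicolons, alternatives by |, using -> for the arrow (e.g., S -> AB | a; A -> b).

Nullable: {J}; after ε-elimination: S -> h | Jh | dc; J -> S | dh | dSc.
After unit-elimination: S -> h | Jh | dc; J -> h | Jh | dc | dh | dSc.
TERM: introduce C -> c, B -> d, A -> h and substitute in every rule of length ≥2.
BIN: J -> BSC becomes J -> BD, D -> SC.

S -> h | BC | JA; A -> h; B -> d; C -> c; D -> SC; J -> h | BA | BC | BD | JA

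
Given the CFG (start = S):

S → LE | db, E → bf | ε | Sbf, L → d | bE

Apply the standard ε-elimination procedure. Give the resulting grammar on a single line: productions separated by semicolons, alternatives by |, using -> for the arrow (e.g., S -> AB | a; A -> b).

Nullable set: {E}.
S -> LE: E nullable, giving L | LE.
Drop E -> ε.
L -> bE: E nullable, giving b | bE.
Unchanged (no nullable symbols): S -> db; E -> Sbf; E -> bf; L -> d.

S -> L | LE | db; E -> bf | Sbf; L -> b | d | bE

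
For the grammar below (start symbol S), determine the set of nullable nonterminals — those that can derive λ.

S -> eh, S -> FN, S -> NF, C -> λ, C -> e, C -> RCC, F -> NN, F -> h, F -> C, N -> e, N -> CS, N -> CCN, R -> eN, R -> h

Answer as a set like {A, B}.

{C, F}

Directly nullable (have an ε-rule): {C}.
F is nullable via F -> C (every symbol on the right is already known nullable).
Not nullable: N, R, S — each has a terminal in every rule's right-hand side or depends on a non-nullable symbol.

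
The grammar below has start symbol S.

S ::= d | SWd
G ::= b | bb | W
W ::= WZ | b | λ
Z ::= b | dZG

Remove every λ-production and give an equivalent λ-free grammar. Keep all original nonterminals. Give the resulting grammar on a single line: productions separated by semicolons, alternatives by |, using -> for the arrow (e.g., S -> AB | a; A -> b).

Nullable set: {G, W}.
S -> SWd: W nullable, giving SWd | Sd.
G -> W: W nullable, giving W.
Drop W -> λ.
W -> WZ: W nullable, giving WZ | Z.
Z -> dZG: G nullable, giving dZ | dZG.
Unchanged (no nullable symbols): S -> d; G -> b; G -> bb; W -> b; Z -> b.

S -> d | Sd | SWd; G -> W | b | bb; W -> Z | b | WZ; Z -> b | dZ | dZG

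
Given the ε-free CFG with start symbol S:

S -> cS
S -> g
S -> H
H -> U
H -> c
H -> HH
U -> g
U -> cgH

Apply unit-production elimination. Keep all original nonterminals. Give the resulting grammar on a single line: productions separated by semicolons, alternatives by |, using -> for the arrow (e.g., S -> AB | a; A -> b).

Unit productions: H->U, S->H.
Unit pairs (A ⇒* B via units): (H,U), (S,H), (S,U).
S: inherits non-unit rules of {H, S, U} → HH | c | cS | cgH | g.
H: inherits non-unit rules of {H, U} → HH | c | cgH | g.
U: inherits non-unit rules of {U} → cgH | g.

S -> c | g | HH | cS | cgH; H -> c | g | HH | cgH; U -> g | cgH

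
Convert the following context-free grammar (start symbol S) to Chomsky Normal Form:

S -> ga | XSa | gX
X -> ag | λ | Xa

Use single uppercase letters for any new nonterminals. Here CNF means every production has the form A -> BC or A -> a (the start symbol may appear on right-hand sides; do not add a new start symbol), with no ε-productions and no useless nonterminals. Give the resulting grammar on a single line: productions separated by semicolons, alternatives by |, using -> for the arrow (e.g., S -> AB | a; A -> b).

S -> g | BA | BX | SA | XC; A -> a; B -> g; C -> SA; X -> a | AB | XA

Nullable: {X}; after ε-elimination: S -> g | Sa | gX | ga | XSa; X -> a | Xa | ag.
No unit productions to eliminate.
TERM: introduce A -> a, B -> g and substitute in every rule of length ≥2.
BIN: S -> XSA becomes S -> XC, C -> SA.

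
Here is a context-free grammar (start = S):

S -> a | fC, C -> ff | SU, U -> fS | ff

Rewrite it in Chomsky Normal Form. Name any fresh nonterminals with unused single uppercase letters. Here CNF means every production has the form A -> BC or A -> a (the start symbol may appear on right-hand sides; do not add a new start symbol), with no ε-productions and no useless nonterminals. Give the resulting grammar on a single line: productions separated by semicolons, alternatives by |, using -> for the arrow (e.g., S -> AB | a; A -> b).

S -> a | AC; A -> f; C -> AA | SU; U -> AA | AS

No ε-productions.
No unit productions to eliminate.
TERM: introduce A -> f and substitute in every rule of length ≥2.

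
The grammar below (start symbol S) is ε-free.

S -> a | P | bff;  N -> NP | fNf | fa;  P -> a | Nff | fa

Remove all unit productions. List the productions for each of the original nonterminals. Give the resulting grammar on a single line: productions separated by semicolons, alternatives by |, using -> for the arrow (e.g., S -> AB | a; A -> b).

S -> a | fa | Nff | bff; N -> NP | fa | fNf; P -> a | fa | Nff

Unit productions: S->P.
Unit pairs (A ⇒* B via units): (S,P).
S: inherits non-unit rules of {P, S} → Nff | a | bff | fa.
N: inherits non-unit rules of {N} → NP | fNf | fa.
P: inherits non-unit rules of {P} → Nff | a | fa.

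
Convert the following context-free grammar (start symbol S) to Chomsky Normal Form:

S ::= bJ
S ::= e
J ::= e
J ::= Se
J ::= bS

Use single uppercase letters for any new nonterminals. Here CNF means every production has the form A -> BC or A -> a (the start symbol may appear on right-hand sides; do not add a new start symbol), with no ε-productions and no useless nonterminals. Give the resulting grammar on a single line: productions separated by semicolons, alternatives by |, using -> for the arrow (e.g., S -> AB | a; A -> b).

S -> e | BJ; A -> e; B -> b; J -> e | BS | SA

No ε-productions.
No unit productions to eliminate.
TERM: introduce B -> b, A -> e and substitute in every rule of length ≥2.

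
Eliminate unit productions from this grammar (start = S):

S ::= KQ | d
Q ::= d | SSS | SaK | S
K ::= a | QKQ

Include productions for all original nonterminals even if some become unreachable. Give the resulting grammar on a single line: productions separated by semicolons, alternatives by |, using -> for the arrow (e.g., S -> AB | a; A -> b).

S -> d | KQ; K -> a | QKQ; Q -> d | KQ | SSS | SaK

Unit productions: Q->S.
Unit pairs (A ⇒* B via units): (Q,S).
S: inherits non-unit rules of {S} → KQ | d.
K: inherits non-unit rules of {K} → QKQ | a.
Q: inherits non-unit rules of {Q, S} → KQ | SSS | SaK | d.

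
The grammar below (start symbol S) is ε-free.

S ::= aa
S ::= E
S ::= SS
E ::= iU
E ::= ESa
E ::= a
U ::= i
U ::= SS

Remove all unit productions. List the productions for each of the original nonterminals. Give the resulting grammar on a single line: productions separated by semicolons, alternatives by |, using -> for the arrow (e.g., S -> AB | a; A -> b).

Unit productions: S->E.
Unit pairs (A ⇒* B via units): (S,E).
S: inherits non-unit rules of {E, S} → ESa | SS | a | aa | iU.
E: inherits non-unit rules of {E} → ESa | a | iU.
U: inherits non-unit rules of {U} → SS | i.

S -> a | SS | aa | iU | ESa; E -> a | iU | ESa; U -> i | SS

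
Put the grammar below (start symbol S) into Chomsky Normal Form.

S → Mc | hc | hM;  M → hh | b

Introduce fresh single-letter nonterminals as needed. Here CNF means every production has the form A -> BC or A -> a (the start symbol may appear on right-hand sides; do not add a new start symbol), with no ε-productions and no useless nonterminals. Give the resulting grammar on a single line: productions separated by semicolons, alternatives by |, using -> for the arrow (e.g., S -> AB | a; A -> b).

No ε-productions.
No unit productions to eliminate.
TERM: introduce B -> c, A -> h and substitute in every rule of length ≥2.

S -> AB | AM | MB; A -> h; B -> c; M -> b | AA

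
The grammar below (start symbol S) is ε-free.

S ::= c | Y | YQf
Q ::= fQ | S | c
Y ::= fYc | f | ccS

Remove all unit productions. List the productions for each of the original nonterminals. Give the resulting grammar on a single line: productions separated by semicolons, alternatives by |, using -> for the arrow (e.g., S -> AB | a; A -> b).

S -> c | f | YQf | ccS | fYc; Q -> c | f | fQ | YQf | ccS | fYc; Y -> f | ccS | fYc

Unit productions: Q->S, S->Y.
Unit pairs (A ⇒* B via units): (Q,S), (Q,Y), (S,Y).
S: inherits non-unit rules of {S, Y} → YQf | c | ccS | f | fYc.
Q: inherits non-unit rules of {Q, S, Y} → YQf | c | ccS | f | fQ | fYc.
Y: inherits non-unit rules of {Y} → ccS | f | fYc.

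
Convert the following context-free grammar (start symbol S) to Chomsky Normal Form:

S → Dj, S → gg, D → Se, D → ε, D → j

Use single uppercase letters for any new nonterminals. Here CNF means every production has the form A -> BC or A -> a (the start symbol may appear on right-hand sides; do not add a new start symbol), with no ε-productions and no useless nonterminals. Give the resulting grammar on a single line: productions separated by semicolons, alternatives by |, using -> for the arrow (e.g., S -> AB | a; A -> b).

S -> j | CC | DB; A -> e; B -> j; C -> g; D -> j | SA

Nullable: {D}; after ε-elimination: S -> j | Dj | gg; D -> j | Se.
No unit productions to eliminate.
TERM: introduce A -> e, C -> g, B -> j and substitute in every rule of length ≥2.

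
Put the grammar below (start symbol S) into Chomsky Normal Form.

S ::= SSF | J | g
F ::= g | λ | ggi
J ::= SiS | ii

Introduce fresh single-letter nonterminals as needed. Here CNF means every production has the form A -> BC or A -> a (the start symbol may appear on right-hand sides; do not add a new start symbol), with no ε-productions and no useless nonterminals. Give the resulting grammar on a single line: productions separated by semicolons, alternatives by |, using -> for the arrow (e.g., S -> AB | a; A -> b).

Nullable: {F}; after ε-elimination: S -> J | g | SS | SSF; F -> g | ggi; J -> ii | SiS.
After unit-elimination: S -> g | SS | ii | SSF | SiS; F -> g | ggi; J -> ii | SiS.
TERM: introduce A -> g, B -> i and substitute in every rule of length ≥2.
BIN: F -> AAB becomes F -> AC, C -> AB; J -> SBS becomes J -> SD, D -> BS; S -> SBS becomes S -> SE, E -> BS; S -> SSF becomes S -> SG, G -> SF.
Drop unreachable/unproductive: J.

S -> g | BB | SE | SG | SS; A -> g; B -> i; C -> AB; E -> BS; F -> g | AC; G -> SF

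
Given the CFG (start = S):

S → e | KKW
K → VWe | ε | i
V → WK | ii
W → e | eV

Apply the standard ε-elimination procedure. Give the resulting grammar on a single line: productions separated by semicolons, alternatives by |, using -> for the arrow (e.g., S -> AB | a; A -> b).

S -> W | e | KW | KKW; K -> i | VWe; V -> W | WK | ii; W -> e | eV

Nullable set: {K}.
S -> KKW: K, K nullable, giving KKW | KW | W.
Drop K -> ε.
V -> WK: K nullable, giving W | WK.
Unchanged (no nullable symbols): S -> e; K -> VWe; K -> i; V -> ii; W -> e; W -> eV.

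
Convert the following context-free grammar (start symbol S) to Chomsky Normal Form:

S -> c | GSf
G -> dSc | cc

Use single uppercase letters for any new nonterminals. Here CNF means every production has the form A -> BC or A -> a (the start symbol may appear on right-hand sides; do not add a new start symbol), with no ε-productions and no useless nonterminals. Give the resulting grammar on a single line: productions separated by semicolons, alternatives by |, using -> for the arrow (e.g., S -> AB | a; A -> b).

S -> c | GE; A -> c; B -> d; C -> f; D -> SA; E -> SC; G -> AA | BD

No ε-productions.
No unit productions to eliminate.
TERM: introduce A -> c, B -> d, C -> f and substitute in every rule of length ≥2.
BIN: G -> BSA becomes G -> BD, D -> SA; S -> GSC becomes S -> GE, E -> SC.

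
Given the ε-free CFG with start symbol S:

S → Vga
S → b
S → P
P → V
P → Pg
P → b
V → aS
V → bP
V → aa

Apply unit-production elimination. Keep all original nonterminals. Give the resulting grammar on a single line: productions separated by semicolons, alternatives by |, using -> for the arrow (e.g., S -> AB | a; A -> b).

S -> b | Pg | aS | aa | bP | Vga; P -> b | Pg | aS | aa | bP; V -> aS | aa | bP

Unit productions: P->V, S->P.
Unit pairs (A ⇒* B via units): (P,V), (S,P), (S,V).
S: inherits non-unit rules of {P, S, V} → Pg | Vga | aS | aa | b | bP.
P: inherits non-unit rules of {P, V} → Pg | aS | aa | b | bP.
V: inherits non-unit rules of {V} → aS | aa | bP.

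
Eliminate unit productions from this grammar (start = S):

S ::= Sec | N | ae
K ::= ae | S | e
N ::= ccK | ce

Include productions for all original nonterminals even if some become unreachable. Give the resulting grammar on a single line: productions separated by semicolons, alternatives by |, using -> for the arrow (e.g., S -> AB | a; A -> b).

Unit productions: K->S, S->N.
Unit pairs (A ⇒* B via units): (K,N), (K,S), (S,N).
S: inherits non-unit rules of {N, S} → Sec | ae | ccK | ce.
K: inherits non-unit rules of {K, N, S} → Sec | ae | ccK | ce | e.
N: inherits non-unit rules of {N} → ccK | ce.

S -> ae | ce | Sec | ccK; K -> e | ae | ce | Sec | ccK; N -> ce | ccK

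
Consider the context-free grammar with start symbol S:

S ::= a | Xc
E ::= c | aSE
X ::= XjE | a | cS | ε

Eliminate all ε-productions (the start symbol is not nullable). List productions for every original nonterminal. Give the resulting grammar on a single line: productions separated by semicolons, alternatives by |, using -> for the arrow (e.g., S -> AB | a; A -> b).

S -> a | c | Xc; E -> c | aSE; X -> a | cS | jE | XjE

Nullable set: {X}.
S -> Xc: X nullable, giving Xc | c.
Drop X -> ε.
X -> XjE: X nullable, giving XjE | jE.
Unchanged (no nullable symbols): S -> a; E -> aSE; E -> c; X -> a; X -> cS.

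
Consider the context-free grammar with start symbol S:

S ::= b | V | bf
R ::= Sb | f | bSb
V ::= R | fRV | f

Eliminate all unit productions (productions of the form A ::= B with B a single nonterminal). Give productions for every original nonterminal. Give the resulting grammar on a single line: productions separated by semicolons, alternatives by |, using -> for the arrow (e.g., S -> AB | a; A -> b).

Unit productions: S->V, V->R.
Unit pairs (A ⇒* B via units): (S,R), (S,V), (V,R).
S: inherits non-unit rules of {R, S, V} → Sb | b | bSb | bf | f | fRV.
R: inherits non-unit rules of {R} → Sb | bSb | f.
V: inherits non-unit rules of {R, V} → Sb | bSb | f | fRV.

S -> b | f | Sb | bf | bSb | fRV; R -> f | Sb | bSb; V -> f | Sb | bSb | fRV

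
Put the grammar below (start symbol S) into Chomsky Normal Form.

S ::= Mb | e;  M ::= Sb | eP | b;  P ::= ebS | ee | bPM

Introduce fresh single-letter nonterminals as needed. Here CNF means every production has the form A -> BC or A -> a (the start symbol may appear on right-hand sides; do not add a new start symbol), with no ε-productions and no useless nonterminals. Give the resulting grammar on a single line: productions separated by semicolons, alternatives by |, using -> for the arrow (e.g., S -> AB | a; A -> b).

S -> e | MA; A -> b; B -> e; C -> PM; D -> AS; M -> b | BP | SA; P -> AC | BB | BD

No ε-productions.
No unit productions to eliminate.
TERM: introduce A -> b, B -> e and substitute in every rule of length ≥2.
BIN: P -> APM becomes P -> AC, C -> PM; P -> BAS becomes P -> BD, D -> AS.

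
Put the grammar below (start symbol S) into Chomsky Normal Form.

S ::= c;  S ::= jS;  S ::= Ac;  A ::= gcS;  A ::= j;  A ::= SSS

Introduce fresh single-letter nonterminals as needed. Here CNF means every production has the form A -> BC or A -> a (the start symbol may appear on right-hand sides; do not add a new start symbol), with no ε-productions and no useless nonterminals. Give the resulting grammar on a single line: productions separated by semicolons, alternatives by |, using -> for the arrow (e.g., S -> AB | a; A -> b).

No ε-productions.
No unit productions to eliminate.
TERM: introduce C -> c, B -> g, D -> j and substitute in every rule of length ≥2.
BIN: A -> BCS becomes A -> BE, E -> CS; A -> SSS becomes A -> SF, F -> SS.

S -> c | AC | DS; A -> j | BE | SF; B -> g; C -> c; D -> j; E -> CS; F -> SS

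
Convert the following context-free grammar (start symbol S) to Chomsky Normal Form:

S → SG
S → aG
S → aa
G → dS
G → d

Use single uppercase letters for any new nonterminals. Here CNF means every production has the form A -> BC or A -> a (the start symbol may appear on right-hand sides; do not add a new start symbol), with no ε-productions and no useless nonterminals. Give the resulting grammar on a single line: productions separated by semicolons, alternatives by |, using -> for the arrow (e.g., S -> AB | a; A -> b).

S -> BB | BG | SG; A -> d; B -> a; G -> d | AS

No ε-productions.
No unit productions to eliminate.
TERM: introduce B -> a, A -> d and substitute in every rule of length ≥2.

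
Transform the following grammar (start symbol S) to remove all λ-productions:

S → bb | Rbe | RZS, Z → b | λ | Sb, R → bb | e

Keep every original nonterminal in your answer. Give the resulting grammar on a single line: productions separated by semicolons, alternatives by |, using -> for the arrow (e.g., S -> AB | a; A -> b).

Nullable set: {Z}.
S -> RZS: Z nullable, giving RS | RZS.
Drop Z -> λ.
Unchanged (no nullable symbols): S -> Rbe; S -> bb; R -> bb; R -> e; Z -> Sb; Z -> b.

S -> RS | bb | RZS | Rbe; R -> e | bb; Z -> b | Sb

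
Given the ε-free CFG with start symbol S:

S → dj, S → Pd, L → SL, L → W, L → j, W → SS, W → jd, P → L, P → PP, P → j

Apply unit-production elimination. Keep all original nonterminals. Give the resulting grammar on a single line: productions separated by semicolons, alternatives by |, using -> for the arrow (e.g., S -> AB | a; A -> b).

Unit productions: L->W, P->L.
Unit pairs (A ⇒* B via units): (L,W), (P,L), (P,W).
S: inherits non-unit rules of {S} → Pd | dj.
L: inherits non-unit rules of {L, W} → SL | SS | j | jd.
P: inherits non-unit rules of {L, P, W} → PP | SL | SS | j | jd.
W: inherits non-unit rules of {W} → SS | jd.

S -> Pd | dj; L -> j | SL | SS | jd; P -> j | PP | SL | SS | jd; W -> SS | jd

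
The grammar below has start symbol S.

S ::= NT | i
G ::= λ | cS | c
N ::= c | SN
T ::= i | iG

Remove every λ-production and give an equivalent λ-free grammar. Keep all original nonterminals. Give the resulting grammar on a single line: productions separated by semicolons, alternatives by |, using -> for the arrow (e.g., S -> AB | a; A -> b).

Nullable set: {G}.
Drop G -> λ.
T -> iG: G nullable, giving i | iG.
Unchanged (no nullable symbols): S -> NT; S -> i; G -> c; G -> cS; N -> SN; N -> c; T -> i.

S -> i | NT; G -> c | cS; N -> c | SN; T -> i | iG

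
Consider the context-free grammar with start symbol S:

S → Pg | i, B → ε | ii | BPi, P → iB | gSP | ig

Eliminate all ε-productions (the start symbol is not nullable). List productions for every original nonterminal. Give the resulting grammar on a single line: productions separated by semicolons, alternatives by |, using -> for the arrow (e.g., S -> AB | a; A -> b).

S -> i | Pg; B -> Pi | ii | BPi; P -> i | iB | ig | gSP

Nullable set: {B}.
Drop B -> ε.
B -> BPi: B nullable, giving BPi | Pi.
P -> iB: B nullable, giving i | iB.
Unchanged (no nullable symbols): S -> Pg; S -> i; B -> ii; P -> gSP; P -> ig.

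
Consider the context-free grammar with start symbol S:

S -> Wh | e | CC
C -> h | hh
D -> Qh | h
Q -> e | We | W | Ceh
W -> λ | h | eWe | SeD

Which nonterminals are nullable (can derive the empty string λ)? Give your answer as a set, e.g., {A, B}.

{Q, W}

Directly nullable (have an ε-rule): {W}.
Q is nullable via Q -> W (every symbol on the right is already known nullable).
Not nullable: C, D, S — each has a terminal in every rule's right-hand side or depends on a non-nullable symbol.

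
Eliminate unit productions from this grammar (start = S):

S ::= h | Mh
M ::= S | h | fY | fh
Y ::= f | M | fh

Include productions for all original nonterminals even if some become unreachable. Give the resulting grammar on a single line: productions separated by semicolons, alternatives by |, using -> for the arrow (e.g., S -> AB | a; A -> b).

Unit productions: M->S, Y->M.
Unit pairs (A ⇒* B via units): (M,S), (Y,M), (Y,S).
S: inherits non-unit rules of {S} → Mh | h.
M: inherits non-unit rules of {M, S} → Mh | fY | fh | h.
Y: inherits non-unit rules of {M, S, Y} → Mh | f | fY | fh | h.

S -> h | Mh; M -> h | Mh | fY | fh; Y -> f | h | Mh | fY | fh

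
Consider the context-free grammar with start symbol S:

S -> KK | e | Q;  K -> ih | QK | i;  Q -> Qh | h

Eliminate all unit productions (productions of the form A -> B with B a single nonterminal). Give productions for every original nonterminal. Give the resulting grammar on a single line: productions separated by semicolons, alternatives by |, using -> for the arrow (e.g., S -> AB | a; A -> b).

S -> e | h | KK | Qh; K -> i | QK | ih; Q -> h | Qh

Unit productions: S->Q.
Unit pairs (A ⇒* B via units): (S,Q).
S: inherits non-unit rules of {Q, S} → KK | Qh | e | h.
K: inherits non-unit rules of {K} → QK | i | ih.
Q: inherits non-unit rules of {Q} → Qh | h.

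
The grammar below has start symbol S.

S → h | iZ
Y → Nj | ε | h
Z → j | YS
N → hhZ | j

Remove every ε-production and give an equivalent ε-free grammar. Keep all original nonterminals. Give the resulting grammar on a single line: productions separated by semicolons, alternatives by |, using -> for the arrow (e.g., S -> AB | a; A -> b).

S -> h | iZ; N -> j | hhZ; Y -> h | Nj; Z -> S | j | YS

Nullable set: {Y}.
Drop Y -> ε.
Z -> YS: Y nullable, giving S | YS.
Unchanged (no nullable symbols): S -> h; S -> iZ; N -> hhZ; N -> j; Y -> Nj; Y -> h; Z -> j.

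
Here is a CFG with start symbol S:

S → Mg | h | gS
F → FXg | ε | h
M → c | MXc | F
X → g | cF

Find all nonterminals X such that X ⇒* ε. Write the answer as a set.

{F, M}

Directly nullable (have an ε-rule): {F}.
M is nullable via M -> F (every symbol on the right is already known nullable).
Not nullable: S, X — each has a terminal in every rule's right-hand side or depends on a non-nullable symbol.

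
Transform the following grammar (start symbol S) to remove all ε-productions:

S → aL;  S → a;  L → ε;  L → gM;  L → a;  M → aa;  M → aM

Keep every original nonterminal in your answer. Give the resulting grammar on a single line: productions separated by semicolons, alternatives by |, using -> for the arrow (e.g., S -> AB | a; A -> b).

S -> a | aL; L -> a | gM; M -> aM | aa

Nullable set: {L}.
S -> aL: L nullable, giving a | aL.
Drop L -> ε.
Unchanged (no nullable symbols): S -> a; L -> a; L -> gM; M -> aM; M -> aa.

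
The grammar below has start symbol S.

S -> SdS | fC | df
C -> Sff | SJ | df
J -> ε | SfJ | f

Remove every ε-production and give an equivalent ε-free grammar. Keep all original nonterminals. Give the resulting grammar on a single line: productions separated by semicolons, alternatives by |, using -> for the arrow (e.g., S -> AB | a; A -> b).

Nullable set: {J}.
C -> SJ: J nullable, giving S | SJ.
Drop J -> ε.
J -> SfJ: J nullable, giving Sf | SfJ.
Unchanged (no nullable symbols): S -> SdS; S -> df; S -> fC; C -> Sff; C -> df; J -> f.

S -> df | fC | SdS; C -> S | SJ | df | Sff; J -> f | Sf | SfJ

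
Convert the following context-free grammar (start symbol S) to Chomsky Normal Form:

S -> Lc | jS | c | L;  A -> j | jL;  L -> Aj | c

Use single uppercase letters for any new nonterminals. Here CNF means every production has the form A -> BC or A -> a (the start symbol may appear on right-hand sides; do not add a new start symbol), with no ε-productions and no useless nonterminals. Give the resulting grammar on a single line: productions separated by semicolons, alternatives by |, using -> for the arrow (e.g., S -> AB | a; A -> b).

S -> c | AB | BS | LC; A -> j | BL; B -> j; C -> c; L -> c | AB

No ε-productions.
After unit-elimination: S -> c | Aj | Lc | jS; A -> j | jL; L -> c | Aj.
TERM: introduce C -> c, B -> j and substitute in every rule of length ≥2.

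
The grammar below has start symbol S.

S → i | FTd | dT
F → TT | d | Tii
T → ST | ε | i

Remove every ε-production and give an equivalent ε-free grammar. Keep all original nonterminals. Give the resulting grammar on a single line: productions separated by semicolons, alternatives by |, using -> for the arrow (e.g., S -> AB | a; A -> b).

Nullable set: {F, T}.
S -> FTd: F, T nullable, giving FTd | Fd | Td | d.
S -> dT: T nullable, giving d | dT.
F -> TT: T, T nullable, giving T | TT.
F -> Tii: T nullable, giving Tii | ii.
Drop T -> ε.
T -> ST: T nullable, giving S | ST.
Unchanged (no nullable symbols): S -> i; F -> d; T -> i.

S -> d | i | Fd | Td | dT | FTd; F -> T | d | TT | ii | Tii; T -> S | i | ST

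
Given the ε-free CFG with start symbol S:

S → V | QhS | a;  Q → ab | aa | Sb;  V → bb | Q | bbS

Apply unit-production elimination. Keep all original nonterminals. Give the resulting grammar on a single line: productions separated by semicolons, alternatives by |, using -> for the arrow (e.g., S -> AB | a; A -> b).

S -> a | Sb | aa | ab | bb | QhS | bbS; Q -> Sb | aa | ab; V -> Sb | aa | ab | bb | bbS

Unit productions: S->V, V->Q.
Unit pairs (A ⇒* B via units): (S,Q), (S,V), (V,Q).
S: inherits non-unit rules of {Q, S, V} → QhS | Sb | a | aa | ab | bb | bbS.
Q: inherits non-unit rules of {Q} → Sb | aa | ab.
V: inherits non-unit rules of {Q, V} → Sb | aa | ab | bb | bbS.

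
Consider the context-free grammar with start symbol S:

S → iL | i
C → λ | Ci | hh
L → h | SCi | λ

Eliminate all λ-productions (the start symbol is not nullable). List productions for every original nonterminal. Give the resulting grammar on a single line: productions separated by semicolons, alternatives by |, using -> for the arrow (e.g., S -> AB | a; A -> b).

Nullable set: {C, L}.
S -> iL: L nullable, giving i | iL.
Drop C -> λ.
C -> Ci: C nullable, giving Ci | i.
Drop L -> λ.
L -> SCi: C nullable, giving SCi | Si.
Unchanged (no nullable symbols): S -> i; C -> hh; L -> h.

S -> i | iL; C -> i | Ci | hh; L -> h | Si | SCi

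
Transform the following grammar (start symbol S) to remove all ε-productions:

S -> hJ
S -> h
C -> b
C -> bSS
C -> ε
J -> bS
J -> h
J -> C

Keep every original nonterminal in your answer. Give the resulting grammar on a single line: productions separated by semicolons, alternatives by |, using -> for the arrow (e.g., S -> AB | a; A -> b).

S -> h | hJ; C -> b | bSS; J -> C | h | bS

Nullable set: {C, J}.
S -> hJ: J nullable, giving h | hJ.
Drop C -> ε.
J -> C: C nullable, giving C.
Unchanged (no nullable symbols): S -> h; C -> b; C -> bSS; J -> bS; J -> h.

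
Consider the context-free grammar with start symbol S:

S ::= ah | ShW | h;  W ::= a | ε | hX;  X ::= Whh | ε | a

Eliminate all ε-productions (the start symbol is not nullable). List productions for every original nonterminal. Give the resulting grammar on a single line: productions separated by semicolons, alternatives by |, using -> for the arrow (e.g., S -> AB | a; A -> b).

Nullable set: {W, X}.
S -> ShW: W nullable, giving Sh | ShW.
Drop W -> ε.
W -> hX: X nullable, giving h | hX.
Drop X -> ε.
X -> Whh: W nullable, giving Whh | hh.
Unchanged (no nullable symbols): S -> ah; S -> h; W -> a; X -> a.

S -> h | Sh | ah | ShW; W -> a | h | hX; X -> a | hh | Whh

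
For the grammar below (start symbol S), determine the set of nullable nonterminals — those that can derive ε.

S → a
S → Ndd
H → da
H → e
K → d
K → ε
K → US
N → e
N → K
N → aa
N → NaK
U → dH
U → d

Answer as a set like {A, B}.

{K, N}

Directly nullable (have an ε-rule): {K}.
N is nullable via N -> K (every symbol on the right is already known nullable).
Not nullable: H, S, U — each has a terminal in every rule's right-hand side or depends on a non-nullable symbol.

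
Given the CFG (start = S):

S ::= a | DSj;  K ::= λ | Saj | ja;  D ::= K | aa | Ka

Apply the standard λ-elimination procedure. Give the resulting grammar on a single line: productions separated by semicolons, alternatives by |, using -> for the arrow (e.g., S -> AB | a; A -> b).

S -> a | Sj | DSj; D -> K | a | Ka | aa; K -> ja | Saj

Nullable set: {D, K}.
S -> DSj: D nullable, giving DSj | Sj.
D -> K: K nullable, giving K.
D -> Ka: K nullable, giving Ka | a.
Drop K -> λ.
Unchanged (no nullable symbols): S -> a; D -> aa; K -> Saj; K -> ja.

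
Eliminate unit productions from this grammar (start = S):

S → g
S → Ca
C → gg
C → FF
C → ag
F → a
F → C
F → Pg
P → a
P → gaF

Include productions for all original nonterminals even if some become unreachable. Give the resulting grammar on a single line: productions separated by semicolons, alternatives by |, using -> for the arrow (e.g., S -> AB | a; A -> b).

S -> g | Ca; C -> FF | ag | gg; F -> a | FF | Pg | ag | gg; P -> a | gaF

Unit productions: F->C.
Unit pairs (A ⇒* B via units): (F,C).
S: inherits non-unit rules of {S} → Ca | g.
C: inherits non-unit rules of {C} → FF | ag | gg.
F: inherits non-unit rules of {C, F} → FF | Pg | a | ag | gg.
P: inherits non-unit rules of {P} → a | gaF.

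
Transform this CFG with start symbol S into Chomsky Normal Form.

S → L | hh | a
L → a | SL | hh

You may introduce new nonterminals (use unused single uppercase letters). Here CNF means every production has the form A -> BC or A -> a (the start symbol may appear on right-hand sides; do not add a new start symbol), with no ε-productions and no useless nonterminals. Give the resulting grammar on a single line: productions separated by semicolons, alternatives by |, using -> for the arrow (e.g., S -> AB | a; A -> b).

S -> a | AA | SL; A -> h; L -> a | AA | SL

No ε-productions.
After unit-elimination: S -> a | SL | hh; L -> a | SL | hh.
TERM: introduce A -> h and substitute in every rule of length ≥2.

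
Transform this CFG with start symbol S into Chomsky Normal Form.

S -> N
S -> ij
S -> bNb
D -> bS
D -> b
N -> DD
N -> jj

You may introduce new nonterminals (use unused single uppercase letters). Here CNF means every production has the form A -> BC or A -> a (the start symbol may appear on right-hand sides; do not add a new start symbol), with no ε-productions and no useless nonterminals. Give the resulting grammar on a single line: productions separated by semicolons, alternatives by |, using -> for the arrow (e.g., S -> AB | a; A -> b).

No ε-productions.
After unit-elimination: S -> DD | ij | jj | bNb; D -> b | bS; N -> DD | jj.
TERM: introduce A -> b, C -> i, B -> j and substitute in every rule of length ≥2.
BIN: S -> ANA becomes S -> AE, E -> NA.

S -> AE | BB | CB | DD; A -> b; B -> j; C -> i; D -> b | AS; E -> NA; N -> BB | DD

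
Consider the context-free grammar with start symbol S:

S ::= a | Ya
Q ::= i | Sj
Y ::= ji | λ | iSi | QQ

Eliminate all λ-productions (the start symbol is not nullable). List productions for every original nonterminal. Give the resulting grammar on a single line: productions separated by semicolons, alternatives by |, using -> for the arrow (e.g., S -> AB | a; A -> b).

Nullable set: {Y}.
S -> Ya: Y nullable, giving Ya | a.
Drop Y -> λ.
Unchanged (no nullable symbols): S -> a; Q -> Sj; Q -> i; Y -> QQ; Y -> iSi; Y -> ji.

S -> a | Ya; Q -> i | Sj; Y -> QQ | ji | iSi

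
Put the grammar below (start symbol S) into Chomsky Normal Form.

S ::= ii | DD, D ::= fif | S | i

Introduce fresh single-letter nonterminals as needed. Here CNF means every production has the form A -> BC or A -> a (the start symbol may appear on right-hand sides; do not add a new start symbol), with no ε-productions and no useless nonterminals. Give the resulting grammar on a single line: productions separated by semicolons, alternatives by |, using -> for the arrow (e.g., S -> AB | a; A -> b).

S -> BB | DD; A -> f; B -> i; C -> BA; D -> i | AC | BB | DD

No ε-productions.
After unit-elimination: S -> DD | ii; D -> i | DD | ii | fif.
TERM: introduce A -> f, B -> i and substitute in every rule of length ≥2.
BIN: D -> ABA becomes D -> AC, C -> BA.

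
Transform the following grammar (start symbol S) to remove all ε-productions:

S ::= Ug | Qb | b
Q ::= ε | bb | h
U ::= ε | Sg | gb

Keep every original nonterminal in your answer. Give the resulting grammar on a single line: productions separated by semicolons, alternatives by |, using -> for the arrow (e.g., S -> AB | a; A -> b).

S -> b | g | Qb | Ug; Q -> h | bb; U -> Sg | gb

Nullable set: {Q, U}.
S -> Qb: Q nullable, giving Qb | b.
S -> Ug: U nullable, giving Ug | g.
Drop Q -> ε.
Drop U -> ε.
Unchanged (no nullable symbols): S -> b; Q -> bb; Q -> h; U -> Sg; U -> gb.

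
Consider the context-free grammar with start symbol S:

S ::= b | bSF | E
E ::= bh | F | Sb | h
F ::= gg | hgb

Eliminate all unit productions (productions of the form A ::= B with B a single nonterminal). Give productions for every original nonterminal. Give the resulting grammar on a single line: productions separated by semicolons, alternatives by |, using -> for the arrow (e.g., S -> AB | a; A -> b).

Unit productions: E->F, S->E.
Unit pairs (A ⇒* B via units): (E,F), (S,E), (S,F).
S: inherits non-unit rules of {E, F, S} → Sb | b | bSF | bh | gg | h | hgb.
E: inherits non-unit rules of {E, F} → Sb | bh | gg | h | hgb.
F: inherits non-unit rules of {F} → gg | hgb.

S -> b | h | Sb | bh | gg | bSF | hgb; E -> h | Sb | bh | gg | hgb; F -> gg | hgb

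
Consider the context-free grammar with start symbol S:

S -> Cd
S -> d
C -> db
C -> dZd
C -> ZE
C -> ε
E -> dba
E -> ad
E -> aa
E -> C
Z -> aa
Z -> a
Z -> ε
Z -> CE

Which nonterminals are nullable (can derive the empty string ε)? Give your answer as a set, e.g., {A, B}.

Directly nullable (have an ε-rule): {C, Z}.
E is nullable via E -> C (every symbol on the right is already known nullable).
Not nullable: S — each has a terminal in every rule's right-hand side or depends on a non-nullable symbol.

{C, E, Z}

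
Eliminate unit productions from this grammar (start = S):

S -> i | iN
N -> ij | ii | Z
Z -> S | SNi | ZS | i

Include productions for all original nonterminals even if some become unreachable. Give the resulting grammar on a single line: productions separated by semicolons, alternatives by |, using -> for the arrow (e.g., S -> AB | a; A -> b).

Unit productions: N->Z, Z->S.
Unit pairs (A ⇒* B via units): (N,S), (N,Z), (Z,S).
S: inherits non-unit rules of {S} → i | iN.
N: inherits non-unit rules of {N, S, Z} → SNi | ZS | i | iN | ii | ij.
Z: inherits non-unit rules of {S, Z} → SNi | ZS | i | iN.

S -> i | iN; N -> i | ZS | iN | ii | ij | SNi; Z -> i | ZS | iN | SNi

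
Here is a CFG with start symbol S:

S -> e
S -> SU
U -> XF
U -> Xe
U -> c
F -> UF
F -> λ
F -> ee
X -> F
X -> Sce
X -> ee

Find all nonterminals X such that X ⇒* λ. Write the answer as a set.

{F, U, X}

Directly nullable (have an ε-rule): {F}.
X is nullable via X -> F (every symbol on the right is already known nullable).
U is nullable via U -> XF (every symbol on the right is already known nullable).
Not nullable: S — each has a terminal in every rule's right-hand side or depends on a non-nullable symbol.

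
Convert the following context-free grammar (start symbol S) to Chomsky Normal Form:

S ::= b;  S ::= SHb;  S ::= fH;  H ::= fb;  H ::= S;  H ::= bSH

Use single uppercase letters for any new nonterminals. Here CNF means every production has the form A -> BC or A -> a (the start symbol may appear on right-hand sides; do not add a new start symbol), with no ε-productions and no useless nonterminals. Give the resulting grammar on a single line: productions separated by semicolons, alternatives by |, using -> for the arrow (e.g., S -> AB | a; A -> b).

S -> b | BH | SE; A -> b; B -> f; C -> SH; D -> HA; E -> HA; H -> b | AC | BA | BH | SD

No ε-productions.
After unit-elimination: S -> b | fH | SHb; H -> b | fH | fb | SHb | bSH.
TERM: introduce A -> b, B -> f and substitute in every rule of length ≥2.
BIN: H -> ASH becomes H -> AC, C -> SH; H -> SHA becomes H -> SD, D -> HA; S -> SHA becomes S -> SE, E -> HA.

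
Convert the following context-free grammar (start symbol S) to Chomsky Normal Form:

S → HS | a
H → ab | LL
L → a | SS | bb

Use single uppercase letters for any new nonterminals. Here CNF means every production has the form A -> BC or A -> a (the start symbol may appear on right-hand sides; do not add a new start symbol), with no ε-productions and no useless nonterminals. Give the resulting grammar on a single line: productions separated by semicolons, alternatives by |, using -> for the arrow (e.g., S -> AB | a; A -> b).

No ε-productions.
No unit productions to eliminate.
TERM: introduce A -> a, B -> b and substitute in every rule of length ≥2.

S -> a | HS; A -> a; B -> b; H -> AB | LL; L -> a | BB | SS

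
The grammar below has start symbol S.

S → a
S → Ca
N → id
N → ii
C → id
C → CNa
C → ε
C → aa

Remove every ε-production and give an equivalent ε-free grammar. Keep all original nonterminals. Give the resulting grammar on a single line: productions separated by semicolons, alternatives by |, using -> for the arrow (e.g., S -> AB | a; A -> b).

Nullable set: {C}.
S -> Ca: C nullable, giving Ca | a.
Drop C -> ε.
C -> CNa: C nullable, giving CNa | Na.
Unchanged (no nullable symbols): S -> a; C -> aa; C -> id; N -> id; N -> ii.

S -> a | Ca; C -> Na | aa | id | CNa; N -> id | ii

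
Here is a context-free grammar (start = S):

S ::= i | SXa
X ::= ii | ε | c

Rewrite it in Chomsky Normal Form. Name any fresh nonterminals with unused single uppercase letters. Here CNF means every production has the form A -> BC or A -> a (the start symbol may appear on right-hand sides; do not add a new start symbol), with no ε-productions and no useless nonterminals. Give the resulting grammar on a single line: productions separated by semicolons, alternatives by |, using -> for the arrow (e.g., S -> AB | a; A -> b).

Nullable: {X}; after ε-elimination: S -> i | Sa | SXa; X -> c | ii.
No unit productions to eliminate.
TERM: introduce A -> a, B -> i and substitute in every rule of length ≥2.
BIN: S -> SXA becomes S -> SC, C -> XA.

S -> i | SA | SC; A -> a; B -> i; C -> XA; X -> c | BB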